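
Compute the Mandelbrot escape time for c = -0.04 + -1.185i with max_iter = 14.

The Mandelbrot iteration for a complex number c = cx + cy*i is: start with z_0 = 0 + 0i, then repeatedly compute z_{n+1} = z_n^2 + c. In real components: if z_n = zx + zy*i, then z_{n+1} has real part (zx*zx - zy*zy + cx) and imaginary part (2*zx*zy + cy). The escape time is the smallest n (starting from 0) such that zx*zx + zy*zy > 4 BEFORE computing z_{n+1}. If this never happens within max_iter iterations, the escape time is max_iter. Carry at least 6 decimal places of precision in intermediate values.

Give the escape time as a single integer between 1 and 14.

Answer: 3

Derivation:
z_0 = 0 + 0i, c = -0.0400 + -1.1850i
Iter 1: z = -0.0400 + -1.1850i, |z|^2 = 1.4058
Iter 2: z = -1.4426 + -1.0902i, |z|^2 = 3.2697
Iter 3: z = 0.8526 + 1.9605i, |z|^2 = 4.5705
Escaped at iteration 3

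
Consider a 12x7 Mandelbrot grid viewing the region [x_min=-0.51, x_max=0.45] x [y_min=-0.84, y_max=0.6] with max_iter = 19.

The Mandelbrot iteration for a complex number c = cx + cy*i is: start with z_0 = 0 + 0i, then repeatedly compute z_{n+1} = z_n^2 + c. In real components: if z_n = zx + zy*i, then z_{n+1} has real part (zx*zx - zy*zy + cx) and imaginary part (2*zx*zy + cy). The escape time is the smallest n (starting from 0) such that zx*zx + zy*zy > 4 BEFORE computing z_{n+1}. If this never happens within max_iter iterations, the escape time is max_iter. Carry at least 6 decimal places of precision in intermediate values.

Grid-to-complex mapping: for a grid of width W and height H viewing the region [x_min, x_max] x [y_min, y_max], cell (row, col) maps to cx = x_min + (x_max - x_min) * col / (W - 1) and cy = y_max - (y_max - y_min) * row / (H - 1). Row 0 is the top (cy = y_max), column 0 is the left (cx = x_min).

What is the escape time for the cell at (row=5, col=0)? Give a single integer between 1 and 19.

z_0 = 0 + 0i, c = -0.5100 + -0.6000i
Iter 1: z = -0.5100 + -0.6000i, |z|^2 = 0.6201
Iter 2: z = -0.6099 + 0.0120i, |z|^2 = 0.3721
Iter 3: z = -0.1382 + -0.6146i, |z|^2 = 0.3969
Iter 4: z = -0.8687 + -0.4302i, |z|^2 = 0.9397
Iter 5: z = 0.0596 + 0.1473i, |z|^2 = 0.0253
Iter 6: z = -0.5282 + -0.5824i, |z|^2 = 0.6182
Iter 7: z = -0.5703 + 0.0152i, |z|^2 = 0.3255
Iter 8: z = -0.1850 + -0.6174i, |z|^2 = 0.4154
Iter 9: z = -0.8569 + -0.3716i, |z|^2 = 0.8724
Iter 10: z = 0.0863 + 0.0368i, |z|^2 = 0.0088
Iter 11: z = -0.5039 + -0.5936i, |z|^2 = 0.6063
Iter 12: z = -0.6085 + -0.0017i, |z|^2 = 0.3703
Iter 13: z = -0.1397 + -0.5979i, |z|^2 = 0.3770
Iter 14: z = -0.8480 + -0.4329i, |z|^2 = 0.9065
Iter 15: z = 0.0217 + 0.1342i, |z|^2 = 0.0185
Iter 16: z = -0.5275 + -0.5942i, |z|^2 = 0.6313
Iter 17: z = -0.5848 + 0.0269i, |z|^2 = 0.3427
Iter 18: z = -0.1688 + -0.6315i, |z|^2 = 0.4272

Answer: 19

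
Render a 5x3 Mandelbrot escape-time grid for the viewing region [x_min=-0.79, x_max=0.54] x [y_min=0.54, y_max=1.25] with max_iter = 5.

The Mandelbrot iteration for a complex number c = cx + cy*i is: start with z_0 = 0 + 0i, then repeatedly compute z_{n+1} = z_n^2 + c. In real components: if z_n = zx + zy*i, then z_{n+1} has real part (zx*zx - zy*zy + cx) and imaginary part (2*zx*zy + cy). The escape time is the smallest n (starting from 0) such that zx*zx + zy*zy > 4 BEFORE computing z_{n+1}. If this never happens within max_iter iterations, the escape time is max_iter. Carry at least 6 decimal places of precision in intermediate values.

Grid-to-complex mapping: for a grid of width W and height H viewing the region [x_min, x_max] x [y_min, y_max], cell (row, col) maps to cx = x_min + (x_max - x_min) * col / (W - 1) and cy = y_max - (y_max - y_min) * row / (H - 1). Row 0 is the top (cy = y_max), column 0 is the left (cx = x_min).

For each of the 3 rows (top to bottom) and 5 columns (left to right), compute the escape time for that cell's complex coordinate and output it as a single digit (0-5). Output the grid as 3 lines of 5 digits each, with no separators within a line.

(row=0, col=0): c = -0.7900 + 1.2500i → escape time 3
(row=0, col=1): c = -0.4575 + 1.2500i → escape time 3
(row=0, col=2): c = -0.1250 + 1.2500i → escape time 3
(row=0, col=3): c = 0.2075 + 1.2500i → escape time 2
(row=0, col=4): c = 0.5400 + 1.2500i → escape time 2
(row=1, col=0): c = -0.7900 + 0.8950i → escape time 4
(row=1, col=1): c = -0.4575 + 0.8950i → escape time 5
(row=1, col=2): c = -0.1250 + 0.8950i → escape time 5
(row=1, col=3): c = 0.2075 + 0.8950i → escape time 4
(row=1, col=4): c = 0.5400 + 0.8950i → escape time 3
(row=2, col=0): c = -0.7900 + 0.5400i → escape time 5
(row=2, col=1): c = -0.4575 + 0.5400i → escape time 5
(row=2, col=2): c = -0.1250 + 0.5400i → escape time 5
(row=2, col=3): c = 0.2075 + 0.5400i → escape time 5
(row=2, col=4): c = 0.5400 + 0.5400i → escape time 4

Answer: 33322
45543
55554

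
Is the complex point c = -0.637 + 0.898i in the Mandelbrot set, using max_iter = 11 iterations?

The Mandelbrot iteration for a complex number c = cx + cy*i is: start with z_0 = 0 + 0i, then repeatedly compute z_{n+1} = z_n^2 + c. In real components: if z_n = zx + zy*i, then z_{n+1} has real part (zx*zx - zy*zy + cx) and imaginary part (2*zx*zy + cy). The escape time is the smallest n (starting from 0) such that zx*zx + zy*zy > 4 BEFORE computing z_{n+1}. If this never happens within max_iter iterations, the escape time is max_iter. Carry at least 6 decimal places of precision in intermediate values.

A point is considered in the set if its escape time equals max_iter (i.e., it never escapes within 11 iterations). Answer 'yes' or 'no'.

z_0 = 0 + 0i, c = -0.6370 + 0.8980i
Iter 1: z = -0.6370 + 0.8980i, |z|^2 = 1.2122
Iter 2: z = -1.0376 + -0.2461i, |z|^2 = 1.1372
Iter 3: z = 0.3791 + 1.4086i, |z|^2 = 2.1280
Iter 4: z = -2.4775 + 1.9661i, |z|^2 = 10.0036
Escaped at iteration 4

Answer: no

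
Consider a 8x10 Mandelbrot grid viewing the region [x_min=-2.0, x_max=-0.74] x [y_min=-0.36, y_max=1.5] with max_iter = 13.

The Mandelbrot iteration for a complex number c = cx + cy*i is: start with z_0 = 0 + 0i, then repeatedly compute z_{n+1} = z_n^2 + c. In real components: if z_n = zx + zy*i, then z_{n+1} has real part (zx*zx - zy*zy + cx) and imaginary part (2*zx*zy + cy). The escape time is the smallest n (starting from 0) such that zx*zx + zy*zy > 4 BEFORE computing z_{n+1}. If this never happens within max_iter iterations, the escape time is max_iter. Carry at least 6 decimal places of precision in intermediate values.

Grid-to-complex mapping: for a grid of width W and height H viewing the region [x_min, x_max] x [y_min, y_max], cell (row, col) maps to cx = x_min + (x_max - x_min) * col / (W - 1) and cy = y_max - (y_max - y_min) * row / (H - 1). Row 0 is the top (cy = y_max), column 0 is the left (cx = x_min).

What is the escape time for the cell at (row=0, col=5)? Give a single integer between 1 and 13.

z_0 = 0 + 0i, c = -1.1000 + 1.5000i
Iter 1: z = -1.1000 + 1.5000i, |z|^2 = 3.4600
Iter 2: z = -2.1400 + -1.8000i, |z|^2 = 7.8196
Escaped at iteration 2

Answer: 2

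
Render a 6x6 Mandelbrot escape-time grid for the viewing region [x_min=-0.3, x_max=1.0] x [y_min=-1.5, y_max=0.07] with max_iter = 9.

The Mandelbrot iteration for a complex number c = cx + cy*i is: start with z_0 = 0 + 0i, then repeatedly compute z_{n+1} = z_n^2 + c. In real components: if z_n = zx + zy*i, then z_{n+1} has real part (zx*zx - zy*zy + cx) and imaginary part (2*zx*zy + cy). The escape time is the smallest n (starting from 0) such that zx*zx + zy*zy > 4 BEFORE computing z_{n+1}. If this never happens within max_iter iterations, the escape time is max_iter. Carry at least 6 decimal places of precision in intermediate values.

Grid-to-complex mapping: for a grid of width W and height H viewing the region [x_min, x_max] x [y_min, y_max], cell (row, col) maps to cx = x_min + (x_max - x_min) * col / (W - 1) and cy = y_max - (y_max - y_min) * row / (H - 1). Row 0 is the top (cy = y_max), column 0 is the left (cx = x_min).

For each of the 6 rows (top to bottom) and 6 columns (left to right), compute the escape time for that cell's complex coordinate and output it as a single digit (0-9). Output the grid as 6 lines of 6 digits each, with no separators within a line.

(row=0, col=0): c = -0.3000 + 0.0700i → escape time 9
(row=0, col=1): c = -0.0400 + 0.0700i → escape time 9
(row=0, col=2): c = 0.2200 + 0.0700i → escape time 9
(row=0, col=3): c = 0.4800 + 0.0700i → escape time 5
(row=0, col=4): c = 0.7400 + 0.0700i → escape time 3
(row=0, col=5): c = 1.0000 + 0.0700i → escape time 2
(row=1, col=0): c = -0.3000 + -0.2440i → escape time 9
(row=1, col=1): c = -0.0400 + -0.2440i → escape time 9
(row=1, col=2): c = 0.2200 + -0.2440i → escape time 9
(row=1, col=3): c = 0.4800 + -0.2440i → escape time 6
(row=1, col=4): c = 0.7400 + -0.2440i → escape time 3
(row=1, col=5): c = 1.0000 + -0.2440i → escape time 2
(row=2, col=0): c = -0.3000 + -0.5580i → escape time 9
(row=2, col=1): c = -0.0400 + -0.5580i → escape time 9
(row=2, col=2): c = 0.2200 + -0.5580i → escape time 9
(row=2, col=3): c = 0.4800 + -0.5580i → escape time 5
(row=2, col=4): c = 0.7400 + -0.5580i → escape time 3
(row=2, col=5): c = 1.0000 + -0.5580i → escape time 2
(row=3, col=0): c = -0.3000 + -0.8720i → escape time 7
(row=3, col=1): c = -0.0400 + -0.8720i → escape time 9
(row=3, col=2): c = 0.2200 + -0.8720i → escape time 4
(row=3, col=3): c = 0.4800 + -0.8720i → escape time 3
(row=3, col=4): c = 0.7400 + -0.8720i → escape time 2
(row=3, col=5): c = 1.0000 + -0.8720i → escape time 2
(row=4, col=0): c = -0.3000 + -1.1860i → escape time 3
(row=4, col=1): c = -0.0400 + -1.1860i → escape time 3
(row=4, col=2): c = 0.2200 + -1.1860i → escape time 2
(row=4, col=3): c = 0.4800 + -1.1860i → escape time 2
(row=4, col=4): c = 0.7400 + -1.1860i → escape time 2
(row=4, col=5): c = 1.0000 + -1.1860i → escape time 2
(row=5, col=0): c = -0.3000 + -1.5000i → escape time 2
(row=5, col=1): c = -0.0400 + -1.5000i → escape time 2
(row=5, col=2): c = 0.2200 + -1.5000i → escape time 2
(row=5, col=3): c = 0.4800 + -1.5000i → escape time 2
(row=5, col=4): c = 0.7400 + -1.5000i → escape time 2
(row=5, col=5): c = 1.0000 + -1.5000i → escape time 2

Answer: 999532
999632
999532
794322
332222
222222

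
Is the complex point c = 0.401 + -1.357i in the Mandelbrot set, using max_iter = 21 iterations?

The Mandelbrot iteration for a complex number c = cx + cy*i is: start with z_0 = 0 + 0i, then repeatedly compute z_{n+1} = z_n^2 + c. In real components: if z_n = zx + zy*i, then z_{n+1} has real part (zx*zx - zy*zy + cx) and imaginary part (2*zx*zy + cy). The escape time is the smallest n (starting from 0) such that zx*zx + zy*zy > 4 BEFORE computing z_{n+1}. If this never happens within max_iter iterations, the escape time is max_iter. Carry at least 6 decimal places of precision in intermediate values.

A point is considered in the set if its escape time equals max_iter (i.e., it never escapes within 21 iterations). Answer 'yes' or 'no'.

z_0 = 0 + 0i, c = 0.4010 + -1.3570i
Iter 1: z = 0.4010 + -1.3570i, |z|^2 = 2.0023
Iter 2: z = -1.2796 + -2.4453i, |z|^2 = 7.6171
Escaped at iteration 2

Answer: no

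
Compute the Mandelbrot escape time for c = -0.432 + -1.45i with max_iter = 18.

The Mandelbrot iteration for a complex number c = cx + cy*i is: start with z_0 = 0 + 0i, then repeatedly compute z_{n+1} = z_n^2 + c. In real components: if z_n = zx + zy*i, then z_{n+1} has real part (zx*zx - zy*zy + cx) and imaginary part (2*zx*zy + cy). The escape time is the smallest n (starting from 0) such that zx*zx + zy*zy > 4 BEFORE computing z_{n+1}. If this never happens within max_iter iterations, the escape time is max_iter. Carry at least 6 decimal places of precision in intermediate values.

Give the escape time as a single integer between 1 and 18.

z_0 = 0 + 0i, c = -0.4320 + -1.4500i
Iter 1: z = -0.4320 + -1.4500i, |z|^2 = 2.2891
Iter 2: z = -2.3479 + -0.1972i, |z|^2 = 5.5514
Escaped at iteration 2

Answer: 2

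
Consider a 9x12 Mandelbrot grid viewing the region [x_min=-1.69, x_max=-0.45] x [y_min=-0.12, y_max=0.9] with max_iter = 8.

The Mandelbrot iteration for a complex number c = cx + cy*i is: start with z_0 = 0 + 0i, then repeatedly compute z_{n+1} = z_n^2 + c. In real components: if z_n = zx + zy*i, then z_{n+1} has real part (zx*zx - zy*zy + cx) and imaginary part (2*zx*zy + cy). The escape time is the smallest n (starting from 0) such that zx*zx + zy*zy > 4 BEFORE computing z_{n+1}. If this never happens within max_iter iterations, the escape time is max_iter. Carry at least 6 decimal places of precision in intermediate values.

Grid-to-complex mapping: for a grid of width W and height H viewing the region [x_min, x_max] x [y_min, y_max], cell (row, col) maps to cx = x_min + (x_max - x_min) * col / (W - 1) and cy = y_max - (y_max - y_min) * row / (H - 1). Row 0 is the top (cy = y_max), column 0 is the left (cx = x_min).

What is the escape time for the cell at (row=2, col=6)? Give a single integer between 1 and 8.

Answer: 4

Derivation:
z_0 = 0 + 0i, c = -0.7600 + 0.7145i
Iter 1: z = -0.7600 + 0.7145i, |z|^2 = 1.0882
Iter 2: z = -0.6930 + -0.3716i, |z|^2 = 0.6183
Iter 3: z = -0.4178 + 1.2295i, |z|^2 = 1.6863
Iter 4: z = -2.0971 + -0.3129i, |z|^2 = 4.4958
Escaped at iteration 4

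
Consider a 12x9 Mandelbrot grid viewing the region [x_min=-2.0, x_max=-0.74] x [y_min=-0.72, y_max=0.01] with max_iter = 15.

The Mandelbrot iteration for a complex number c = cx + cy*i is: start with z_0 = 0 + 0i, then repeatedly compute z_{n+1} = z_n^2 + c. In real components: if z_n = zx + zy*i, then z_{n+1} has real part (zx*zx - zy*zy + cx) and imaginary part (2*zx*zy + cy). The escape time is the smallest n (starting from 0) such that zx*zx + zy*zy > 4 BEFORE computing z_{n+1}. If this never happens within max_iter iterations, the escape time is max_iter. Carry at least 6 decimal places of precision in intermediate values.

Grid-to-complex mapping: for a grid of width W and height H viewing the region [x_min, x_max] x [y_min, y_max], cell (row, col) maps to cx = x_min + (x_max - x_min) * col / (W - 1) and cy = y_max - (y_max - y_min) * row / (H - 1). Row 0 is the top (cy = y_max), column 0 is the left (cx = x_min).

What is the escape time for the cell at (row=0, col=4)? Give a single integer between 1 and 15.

Answer: 11

Derivation:
z_0 = 0 + 0i, c = -1.5418 + 0.0100i
Iter 1: z = -1.5418 + 0.0100i, |z|^2 = 2.3773
Iter 2: z = 0.8353 + -0.0208i, |z|^2 = 0.6981
Iter 3: z = -0.8446 + -0.0248i, |z|^2 = 0.7139
Iter 4: z = -0.8292 + 0.0519i, |z|^2 = 0.6902
Iter 5: z = -0.8570 + -0.0761i, |z|^2 = 0.7402
Iter 6: z = -0.8132 + 0.1404i, |z|^2 = 0.6809
Iter 7: z = -0.9003 + -0.2183i, |z|^2 = 0.8582
Iter 8: z = -0.7790 + 0.4031i, |z|^2 = 0.7693
Iter 9: z = -1.0975 + -0.6180i, |z|^2 = 1.5865
Iter 10: z = -0.7192 + 1.3666i, |z|^2 = 2.3847
Iter 11: z = -2.8921 + -1.9556i, |z|^2 = 12.1887
Escaped at iteration 11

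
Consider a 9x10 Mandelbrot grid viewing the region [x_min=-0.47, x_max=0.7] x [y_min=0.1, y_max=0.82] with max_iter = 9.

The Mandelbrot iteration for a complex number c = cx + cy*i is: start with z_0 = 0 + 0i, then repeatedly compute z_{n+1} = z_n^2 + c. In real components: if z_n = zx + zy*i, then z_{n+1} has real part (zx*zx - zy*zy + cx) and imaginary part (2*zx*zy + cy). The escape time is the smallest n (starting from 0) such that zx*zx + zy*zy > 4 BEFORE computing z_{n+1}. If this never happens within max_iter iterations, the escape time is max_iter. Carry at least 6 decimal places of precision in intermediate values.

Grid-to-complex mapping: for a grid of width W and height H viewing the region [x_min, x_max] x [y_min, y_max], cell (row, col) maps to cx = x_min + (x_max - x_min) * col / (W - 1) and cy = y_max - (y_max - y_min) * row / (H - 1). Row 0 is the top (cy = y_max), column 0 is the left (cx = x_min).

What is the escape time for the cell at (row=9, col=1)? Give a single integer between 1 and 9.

Answer: 9

Derivation:
z_0 = 0 + 0i, c = -0.3237 + 0.1000i
Iter 1: z = -0.3237 + 0.1000i, |z|^2 = 0.1148
Iter 2: z = -0.2289 + 0.0352i, |z|^2 = 0.0537
Iter 3: z = -0.2726 + 0.0839i, |z|^2 = 0.0813
Iter 4: z = -0.2565 + 0.0543i, |z|^2 = 0.0687
Iter 5: z = -0.2609 + 0.0722i, |z|^2 = 0.0733
Iter 6: z = -0.2609 + 0.0623i, |z|^2 = 0.0719
Iter 7: z = -0.2596 + 0.0675i, |z|^2 = 0.0719
Iter 8: z = -0.2609 + 0.0650i, |z|^2 = 0.0723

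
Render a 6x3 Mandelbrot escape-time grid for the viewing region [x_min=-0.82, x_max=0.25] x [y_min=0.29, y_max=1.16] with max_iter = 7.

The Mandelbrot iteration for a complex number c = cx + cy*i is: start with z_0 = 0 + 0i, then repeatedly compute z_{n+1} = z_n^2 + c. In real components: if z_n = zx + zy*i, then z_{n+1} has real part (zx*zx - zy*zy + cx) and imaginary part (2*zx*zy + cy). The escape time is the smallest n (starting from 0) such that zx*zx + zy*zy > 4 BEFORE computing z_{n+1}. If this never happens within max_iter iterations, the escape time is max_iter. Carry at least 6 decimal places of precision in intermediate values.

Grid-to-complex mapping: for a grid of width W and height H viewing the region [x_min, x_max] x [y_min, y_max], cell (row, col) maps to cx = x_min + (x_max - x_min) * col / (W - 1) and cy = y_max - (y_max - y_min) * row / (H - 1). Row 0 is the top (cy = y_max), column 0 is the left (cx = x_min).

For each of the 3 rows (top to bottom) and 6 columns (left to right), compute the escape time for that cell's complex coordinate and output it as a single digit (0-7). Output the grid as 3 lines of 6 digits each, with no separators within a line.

Answer: 333432
467776
777777

Derivation:
(row=0, col=0): c = -0.8200 + 1.1600i → escape time 3
(row=0, col=1): c = -0.6060 + 1.1600i → escape time 3
(row=0, col=2): c = -0.3920 + 1.1600i → escape time 3
(row=0, col=3): c = -0.1780 + 1.1600i → escape time 4
(row=0, col=4): c = 0.0360 + 1.1600i → escape time 3
(row=0, col=5): c = 0.2500 + 1.1600i → escape time 2
(row=1, col=0): c = -0.8200 + 0.7250i → escape time 4
(row=1, col=1): c = -0.6060 + 0.7250i → escape time 6
(row=1, col=2): c = -0.3920 + 0.7250i → escape time 7
(row=1, col=3): c = -0.1780 + 0.7250i → escape time 7
(row=1, col=4): c = 0.0360 + 0.7250i → escape time 7
(row=1, col=5): c = 0.2500 + 0.7250i → escape time 6
(row=2, col=0): c = -0.8200 + 0.2900i → escape time 7
(row=2, col=1): c = -0.6060 + 0.2900i → escape time 7
(row=2, col=2): c = -0.3920 + 0.2900i → escape time 7
(row=2, col=3): c = -0.1780 + 0.2900i → escape time 7
(row=2, col=4): c = 0.0360 + 0.2900i → escape time 7
(row=2, col=5): c = 0.2500 + 0.2900i → escape time 7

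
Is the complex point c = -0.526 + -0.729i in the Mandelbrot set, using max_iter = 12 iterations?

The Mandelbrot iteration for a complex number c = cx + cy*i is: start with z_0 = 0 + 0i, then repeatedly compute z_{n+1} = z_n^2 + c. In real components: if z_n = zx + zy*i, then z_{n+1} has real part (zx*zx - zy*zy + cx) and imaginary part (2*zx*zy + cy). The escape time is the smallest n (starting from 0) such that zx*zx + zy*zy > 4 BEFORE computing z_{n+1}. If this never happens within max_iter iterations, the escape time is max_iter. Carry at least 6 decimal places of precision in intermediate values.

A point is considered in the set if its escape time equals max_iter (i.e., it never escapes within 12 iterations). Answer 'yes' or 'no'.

Answer: no

Derivation:
z_0 = 0 + 0i, c = -0.5260 + -0.7290i
Iter 1: z = -0.5260 + -0.7290i, |z|^2 = 0.8081
Iter 2: z = -0.7808 + 0.0379i, |z|^2 = 0.6110
Iter 3: z = 0.0822 + -0.7882i, |z|^2 = 0.6280
Iter 4: z = -1.1405 + -0.8585i, |z|^2 = 2.0378
Iter 5: z = 0.0377 + 1.2293i, |z|^2 = 1.5125
Iter 6: z = -2.0357 + -0.6363i, |z|^2 = 4.5489
Escaped at iteration 6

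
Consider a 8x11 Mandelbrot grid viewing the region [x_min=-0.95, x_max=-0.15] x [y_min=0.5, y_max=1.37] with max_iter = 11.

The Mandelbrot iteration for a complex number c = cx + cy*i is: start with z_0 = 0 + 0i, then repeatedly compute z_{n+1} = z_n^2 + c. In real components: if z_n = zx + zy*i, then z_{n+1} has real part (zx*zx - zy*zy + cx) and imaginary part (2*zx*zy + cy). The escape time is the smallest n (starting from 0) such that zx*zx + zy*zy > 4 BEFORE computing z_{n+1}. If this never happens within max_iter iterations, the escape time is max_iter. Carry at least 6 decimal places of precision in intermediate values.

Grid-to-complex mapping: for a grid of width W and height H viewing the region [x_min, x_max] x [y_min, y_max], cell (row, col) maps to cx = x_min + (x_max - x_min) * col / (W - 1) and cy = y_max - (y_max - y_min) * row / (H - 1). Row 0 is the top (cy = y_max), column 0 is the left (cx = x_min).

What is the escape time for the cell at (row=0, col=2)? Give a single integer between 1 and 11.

z_0 = 0 + 0i, c = -0.7214 + 1.3700i
Iter 1: z = -0.7214 + 1.3700i, |z|^2 = 2.3974
Iter 2: z = -2.0779 + -0.6067i, |z|^2 = 4.6856
Escaped at iteration 2

Answer: 2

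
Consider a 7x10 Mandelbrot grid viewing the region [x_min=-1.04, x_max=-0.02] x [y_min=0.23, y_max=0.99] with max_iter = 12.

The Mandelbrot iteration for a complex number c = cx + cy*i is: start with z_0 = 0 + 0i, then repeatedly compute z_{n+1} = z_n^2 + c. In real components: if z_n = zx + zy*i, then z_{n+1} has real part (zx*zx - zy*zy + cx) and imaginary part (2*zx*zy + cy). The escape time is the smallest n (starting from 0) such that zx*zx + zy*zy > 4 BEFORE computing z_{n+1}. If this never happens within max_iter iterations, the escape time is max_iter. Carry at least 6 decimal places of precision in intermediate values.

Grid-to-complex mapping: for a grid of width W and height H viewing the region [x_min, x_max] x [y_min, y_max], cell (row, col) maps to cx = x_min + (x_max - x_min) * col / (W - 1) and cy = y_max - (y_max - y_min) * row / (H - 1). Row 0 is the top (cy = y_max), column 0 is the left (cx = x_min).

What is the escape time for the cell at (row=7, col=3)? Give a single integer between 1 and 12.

Answer: 12

Derivation:
z_0 = 0 + 0i, c = -0.5300 + 0.3989i
Iter 1: z = -0.5300 + 0.3989i, |z|^2 = 0.4400
Iter 2: z = -0.4082 + -0.0239i, |z|^2 = 0.1672
Iter 3: z = -0.3639 + 0.4184i, |z|^2 = 0.3075
Iter 4: z = -0.5726 + 0.0943i, |z|^2 = 0.3368
Iter 5: z = -0.2110 + 0.2909i, |z|^2 = 0.1291
Iter 6: z = -0.5701 + 0.2762i, |z|^2 = 0.4013
Iter 7: z = -0.2813 + 0.0840i, |z|^2 = 0.0862
Iter 8: z = -0.4580 + 0.3516i, |z|^2 = 0.3334
Iter 9: z = -0.4439 + 0.0768i, |z|^2 = 0.2030
Iter 10: z = -0.3388 + 0.3307i, |z|^2 = 0.2242
Iter 11: z = -0.5245 + 0.1748i, |z|^2 = 0.3057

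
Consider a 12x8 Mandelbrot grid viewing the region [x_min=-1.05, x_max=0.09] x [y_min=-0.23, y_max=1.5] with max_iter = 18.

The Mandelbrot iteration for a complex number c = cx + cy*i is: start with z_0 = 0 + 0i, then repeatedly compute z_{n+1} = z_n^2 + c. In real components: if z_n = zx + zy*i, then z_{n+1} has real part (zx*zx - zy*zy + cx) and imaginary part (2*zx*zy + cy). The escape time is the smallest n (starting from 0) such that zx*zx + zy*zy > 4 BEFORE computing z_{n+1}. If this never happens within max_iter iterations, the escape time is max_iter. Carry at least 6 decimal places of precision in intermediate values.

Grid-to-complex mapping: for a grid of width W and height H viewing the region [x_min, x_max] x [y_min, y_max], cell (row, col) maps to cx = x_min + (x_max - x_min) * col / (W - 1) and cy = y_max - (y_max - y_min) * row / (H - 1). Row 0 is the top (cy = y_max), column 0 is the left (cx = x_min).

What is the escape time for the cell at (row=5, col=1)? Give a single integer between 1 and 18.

Answer: 18

Derivation:
z_0 = 0 + 0i, c = -0.9464 + 0.2643i
Iter 1: z = -0.9464 + 0.2643i, |z|^2 = 0.9655
Iter 2: z = -0.1206 + -0.2359i, |z|^2 = 0.0702
Iter 3: z = -0.9875 + 0.3212i, |z|^2 = 1.0783
Iter 4: z = -0.0744 + -0.3701i, |z|^2 = 0.1425
Iter 5: z = -1.0778 + 0.3194i, |z|^2 = 1.2636
Iter 6: z = 0.1132 + -0.4241i, |z|^2 = 0.1927
Iter 7: z = -1.1134 + 0.1682i, |z|^2 = 1.2680
Iter 8: z = 0.2650 + -0.1103i, |z|^2 = 0.0824
Iter 9: z = -0.8883 + 0.2058i, |z|^2 = 0.8314
Iter 10: z = -0.1996 + -0.1014i, |z|^2 = 0.0501
Iter 11: z = -0.9168 + 0.3048i, |z|^2 = 0.9334
Iter 12: z = -0.1987 + -0.2945i, |z|^2 = 0.1262
Iter 13: z = -0.9936 + 0.3813i, |z|^2 = 1.1327
Iter 14: z = -0.1046 + -0.4935i, |z|^2 = 0.2545
Iter 15: z = -1.1790 + 0.3675i, |z|^2 = 1.5251
Iter 16: z = 0.3086 + -0.6022i, |z|^2 = 0.4580
Iter 17: z = -1.2138 + -0.1075i, |z|^2 = 1.4849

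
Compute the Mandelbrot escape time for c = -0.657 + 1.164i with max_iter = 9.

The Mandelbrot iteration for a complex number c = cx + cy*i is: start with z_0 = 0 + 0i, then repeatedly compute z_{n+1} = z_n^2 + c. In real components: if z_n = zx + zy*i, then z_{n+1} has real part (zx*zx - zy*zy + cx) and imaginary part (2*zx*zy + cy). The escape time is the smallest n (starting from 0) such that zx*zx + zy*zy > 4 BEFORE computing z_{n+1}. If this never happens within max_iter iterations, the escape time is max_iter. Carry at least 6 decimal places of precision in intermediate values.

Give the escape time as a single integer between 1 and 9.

z_0 = 0 + 0i, c = -0.6570 + 1.1640i
Iter 1: z = -0.6570 + 1.1640i, |z|^2 = 1.7865
Iter 2: z = -1.5802 + -0.3655i, |z|^2 = 2.6308
Iter 3: z = 1.7066 + 2.3191i, |z|^2 = 8.2909
Escaped at iteration 3

Answer: 3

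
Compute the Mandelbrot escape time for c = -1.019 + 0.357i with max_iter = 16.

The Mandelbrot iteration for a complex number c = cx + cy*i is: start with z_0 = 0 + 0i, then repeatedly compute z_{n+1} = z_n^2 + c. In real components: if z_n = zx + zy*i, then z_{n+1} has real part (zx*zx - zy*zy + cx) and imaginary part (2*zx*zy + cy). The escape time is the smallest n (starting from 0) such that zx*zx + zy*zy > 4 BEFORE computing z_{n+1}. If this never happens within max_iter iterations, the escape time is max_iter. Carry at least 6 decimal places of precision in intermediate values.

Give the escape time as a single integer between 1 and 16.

z_0 = 0 + 0i, c = -1.0190 + 0.3570i
Iter 1: z = -1.0190 + 0.3570i, |z|^2 = 1.1658
Iter 2: z = -0.1081 + -0.3706i, |z|^2 = 0.1490
Iter 3: z = -1.1446 + 0.4371i, |z|^2 = 1.5013
Iter 4: z = 0.1001 + -0.6437i, |z|^2 = 0.4243
Iter 5: z = -1.4233 + 0.2281i, |z|^2 = 2.0777
Iter 6: z = 0.9547 + -0.2923i, |z|^2 = 0.9968
Iter 7: z = -0.1931 + -0.2011i, |z|^2 = 0.0777
Iter 8: z = -1.0222 + 0.4346i, |z|^2 = 1.2338
Iter 9: z = -0.1631 + -0.5316i, |z|^2 = 0.3092
Iter 10: z = -1.2750 + 0.5304i, |z|^2 = 1.9068
Iter 11: z = 0.3252 + -0.9954i, |z|^2 = 1.0967
Iter 12: z = -1.9041 + -0.2905i, |z|^2 = 3.7100
Iter 13: z = 2.5222 + 1.4634i, |z|^2 = 8.5028
Escaped at iteration 13

Answer: 13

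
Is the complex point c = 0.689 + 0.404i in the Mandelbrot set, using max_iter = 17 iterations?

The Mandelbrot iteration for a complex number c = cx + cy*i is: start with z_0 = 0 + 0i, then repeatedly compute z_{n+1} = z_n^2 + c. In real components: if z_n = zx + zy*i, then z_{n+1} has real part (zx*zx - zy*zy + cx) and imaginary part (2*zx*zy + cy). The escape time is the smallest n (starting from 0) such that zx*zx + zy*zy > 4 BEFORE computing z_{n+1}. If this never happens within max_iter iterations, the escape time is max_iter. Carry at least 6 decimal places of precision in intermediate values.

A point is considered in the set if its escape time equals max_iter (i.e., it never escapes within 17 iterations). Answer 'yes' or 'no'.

z_0 = 0 + 0i, c = 0.6890 + 0.4040i
Iter 1: z = 0.6890 + 0.4040i, |z|^2 = 0.6379
Iter 2: z = 1.0005 + 0.9607i, |z|^2 = 1.9240
Iter 3: z = 0.7670 + 2.3264i, |z|^2 = 6.0005
Escaped at iteration 3

Answer: no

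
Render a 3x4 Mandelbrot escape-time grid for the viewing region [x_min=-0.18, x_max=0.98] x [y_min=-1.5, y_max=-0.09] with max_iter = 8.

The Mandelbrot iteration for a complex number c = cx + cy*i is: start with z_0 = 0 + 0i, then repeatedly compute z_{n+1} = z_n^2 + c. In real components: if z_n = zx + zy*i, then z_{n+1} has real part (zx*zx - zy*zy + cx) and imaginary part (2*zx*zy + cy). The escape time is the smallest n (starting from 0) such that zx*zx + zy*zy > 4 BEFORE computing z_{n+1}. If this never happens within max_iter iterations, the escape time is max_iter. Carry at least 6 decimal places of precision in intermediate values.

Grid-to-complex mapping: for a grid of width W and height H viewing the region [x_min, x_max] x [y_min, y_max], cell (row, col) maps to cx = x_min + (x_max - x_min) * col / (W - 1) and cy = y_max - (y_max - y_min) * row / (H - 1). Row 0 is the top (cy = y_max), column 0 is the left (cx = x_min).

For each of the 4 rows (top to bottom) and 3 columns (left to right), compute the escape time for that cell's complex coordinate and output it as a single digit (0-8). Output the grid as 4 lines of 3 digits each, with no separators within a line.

(row=0, col=0): c = -0.1800 + -0.0900i → escape time 8
(row=0, col=1): c = 0.4000 + -0.0900i → escape time 8
(row=0, col=2): c = 0.9800 + -0.0900i → escape time 3
(row=1, col=0): c = -0.1800 + -0.5600i → escape time 8
(row=1, col=1): c = 0.4000 + -0.5600i → escape time 8
(row=1, col=2): c = 0.9800 + -0.5600i → escape time 2
(row=2, col=0): c = -0.1800 + -1.0300i → escape time 8
(row=2, col=1): c = 0.4000 + -1.0300i → escape time 3
(row=2, col=2): c = 0.9800 + -1.0300i → escape time 2
(row=3, col=0): c = -0.1800 + -1.5000i → escape time 2
(row=3, col=1): c = 0.4000 + -1.5000i → escape time 2
(row=3, col=2): c = 0.9800 + -1.5000i → escape time 2

Answer: 883
882
832
222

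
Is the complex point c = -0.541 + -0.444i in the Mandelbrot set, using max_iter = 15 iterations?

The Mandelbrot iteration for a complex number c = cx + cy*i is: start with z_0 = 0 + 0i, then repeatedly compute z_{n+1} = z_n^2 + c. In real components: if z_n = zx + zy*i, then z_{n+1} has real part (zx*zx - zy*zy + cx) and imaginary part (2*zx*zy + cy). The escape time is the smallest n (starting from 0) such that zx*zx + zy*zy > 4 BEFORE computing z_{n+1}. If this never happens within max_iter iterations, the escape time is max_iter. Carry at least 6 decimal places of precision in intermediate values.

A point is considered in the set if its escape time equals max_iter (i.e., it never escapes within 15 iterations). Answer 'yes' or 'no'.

Answer: yes

Derivation:
z_0 = 0 + 0i, c = -0.5410 + -0.4440i
Iter 1: z = -0.5410 + -0.4440i, |z|^2 = 0.4898
Iter 2: z = -0.4455 + 0.0364i, |z|^2 = 0.1998
Iter 3: z = -0.3439 + -0.4764i, |z|^2 = 0.3453
Iter 4: z = -0.6497 + -0.1163i, |z|^2 = 0.4357
Iter 5: z = -0.1324 + -0.2929i, |z|^2 = 0.1033
Iter 6: z = -0.6092 + -0.3665i, |z|^2 = 0.5055
Iter 7: z = -0.3041 + 0.0025i, |z|^2 = 0.0925
Iter 8: z = -0.4485 + -0.4455i, |z|^2 = 0.3997
Iter 9: z = -0.5383 + -0.0443i, |z|^2 = 0.2918
Iter 10: z = -0.2532 + -0.3963i, |z|^2 = 0.2211
Iter 11: z = -0.6339 + -0.2434i, |z|^2 = 0.4611
Iter 12: z = -0.1984 + -0.1354i, |z|^2 = 0.0577
Iter 13: z = -0.5200 + -0.3903i, |z|^2 = 0.4227
Iter 14: z = -0.4229 + -0.0381i, |z|^2 = 0.1803
Did not escape in 15 iterations → in set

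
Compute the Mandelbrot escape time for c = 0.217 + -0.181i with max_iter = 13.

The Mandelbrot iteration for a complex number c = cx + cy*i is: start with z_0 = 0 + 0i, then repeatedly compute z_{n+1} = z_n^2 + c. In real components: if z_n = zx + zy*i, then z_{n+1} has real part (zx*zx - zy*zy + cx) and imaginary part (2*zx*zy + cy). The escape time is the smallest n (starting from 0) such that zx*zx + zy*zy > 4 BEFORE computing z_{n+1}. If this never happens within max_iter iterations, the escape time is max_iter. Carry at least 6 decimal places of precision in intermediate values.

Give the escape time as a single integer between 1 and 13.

Answer: 13

Derivation:
z_0 = 0 + 0i, c = 0.2170 + -0.1810i
Iter 1: z = 0.2170 + -0.1810i, |z|^2 = 0.0799
Iter 2: z = 0.2313 + -0.2596i, |z|^2 = 0.1209
Iter 3: z = 0.2031 + -0.3011i, |z|^2 = 0.1319
Iter 4: z = 0.1676 + -0.3033i, |z|^2 = 0.1201
Iter 5: z = 0.1531 + -0.2827i, |z|^2 = 0.1033
Iter 6: z = 0.1605 + -0.2676i, |z|^2 = 0.0974
Iter 7: z = 0.1712 + -0.2669i, |z|^2 = 0.1005
Iter 8: z = 0.1751 + -0.2724i, |z|^2 = 0.1048
Iter 9: z = 0.1735 + -0.2764i, |z|^2 = 0.1065
Iter 10: z = 0.1707 + -0.2769i, |z|^2 = 0.1058
Iter 11: z = 0.1695 + -0.2755i, |z|^2 = 0.1046
Iter 12: z = 0.1698 + -0.2744i, |z|^2 = 0.1041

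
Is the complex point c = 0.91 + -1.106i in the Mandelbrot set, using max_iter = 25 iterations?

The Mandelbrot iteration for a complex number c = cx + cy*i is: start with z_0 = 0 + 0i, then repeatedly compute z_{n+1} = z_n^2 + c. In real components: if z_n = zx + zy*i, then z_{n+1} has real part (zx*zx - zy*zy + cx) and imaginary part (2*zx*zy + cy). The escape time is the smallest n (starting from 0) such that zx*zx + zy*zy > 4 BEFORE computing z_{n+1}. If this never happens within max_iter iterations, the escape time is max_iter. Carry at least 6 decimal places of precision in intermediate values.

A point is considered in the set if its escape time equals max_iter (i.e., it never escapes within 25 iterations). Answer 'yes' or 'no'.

z_0 = 0 + 0i, c = 0.9100 + -1.1060i
Iter 1: z = 0.9100 + -1.1060i, |z|^2 = 2.0513
Iter 2: z = 0.5149 + -3.1189i, |z|^2 = 9.9927
Escaped at iteration 2

Answer: no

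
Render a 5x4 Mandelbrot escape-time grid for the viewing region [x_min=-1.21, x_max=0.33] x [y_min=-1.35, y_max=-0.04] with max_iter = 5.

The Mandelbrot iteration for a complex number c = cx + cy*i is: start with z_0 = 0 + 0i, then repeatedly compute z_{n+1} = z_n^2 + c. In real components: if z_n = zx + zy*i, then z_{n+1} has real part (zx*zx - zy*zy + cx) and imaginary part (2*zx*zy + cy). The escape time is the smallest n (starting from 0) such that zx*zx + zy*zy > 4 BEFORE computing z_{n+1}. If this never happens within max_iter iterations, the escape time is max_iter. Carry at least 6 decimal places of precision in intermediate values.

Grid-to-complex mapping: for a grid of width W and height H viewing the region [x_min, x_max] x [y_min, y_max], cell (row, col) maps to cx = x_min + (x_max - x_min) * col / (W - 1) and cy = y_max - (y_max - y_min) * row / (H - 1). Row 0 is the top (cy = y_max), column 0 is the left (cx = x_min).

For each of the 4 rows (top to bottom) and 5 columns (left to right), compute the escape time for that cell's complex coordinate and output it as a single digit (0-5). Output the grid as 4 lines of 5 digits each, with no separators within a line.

(row=0, col=0): c = -1.2100 + -0.0400i → escape time 5
(row=0, col=1): c = -0.8250 + -0.0400i → escape time 5
(row=0, col=2): c = -0.4400 + -0.0400i → escape time 5
(row=0, col=3): c = -0.0550 + -0.0400i → escape time 5
(row=0, col=4): c = 0.3300 + -0.0400i → escape time 5
(row=1, col=0): c = -1.2100 + -0.4767i → escape time 5
(row=1, col=1): c = -0.8250 + -0.4767i → escape time 5
(row=1, col=2): c = -0.4400 + -0.4767i → escape time 5
(row=1, col=3): c = -0.0550 + -0.4767i → escape time 5
(row=1, col=4): c = 0.3300 + -0.4767i → escape time 5
(row=2, col=0): c = -1.2100 + -0.9133i → escape time 3
(row=2, col=1): c = -0.8250 + -0.9133i → escape time 3
(row=2, col=2): c = -0.4400 + -0.9133i → escape time 5
(row=2, col=3): c = -0.0550 + -0.9133i → escape time 5
(row=2, col=4): c = 0.3300 + -0.9133i → escape time 4
(row=3, col=0): c = -1.2100 + -1.3500i → escape time 2
(row=3, col=1): c = -0.8250 + -1.3500i → escape time 2
(row=3, col=2): c = -0.4400 + -1.3500i → escape time 2
(row=3, col=3): c = -0.0550 + -1.3500i → escape time 2
(row=3, col=4): c = 0.3300 + -1.3500i → escape time 2

Answer: 55555
55555
33554
22222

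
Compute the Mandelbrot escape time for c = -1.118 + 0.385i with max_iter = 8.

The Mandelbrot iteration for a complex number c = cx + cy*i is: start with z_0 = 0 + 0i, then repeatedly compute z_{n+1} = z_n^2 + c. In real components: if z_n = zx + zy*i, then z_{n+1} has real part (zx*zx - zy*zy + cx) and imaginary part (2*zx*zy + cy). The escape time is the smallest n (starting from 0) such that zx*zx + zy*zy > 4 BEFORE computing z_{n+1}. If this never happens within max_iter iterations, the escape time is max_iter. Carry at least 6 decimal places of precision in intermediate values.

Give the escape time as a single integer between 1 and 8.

z_0 = 0 + 0i, c = -1.1180 + 0.3850i
Iter 1: z = -1.1180 + 0.3850i, |z|^2 = 1.3981
Iter 2: z = -0.0163 + -0.4759i, |z|^2 = 0.2267
Iter 3: z = -1.3442 + 0.4005i, |z|^2 = 1.9672
Iter 4: z = 0.5284 + -0.6917i, |z|^2 = 0.7577
Iter 5: z = -1.3173 + -0.3460i, |z|^2 = 1.8549
Iter 6: z = 0.4975 + 1.2966i, |z|^2 = 1.9286
Iter 7: z = -2.5517 + 1.6751i, |z|^2 = 9.3168
Escaped at iteration 7

Answer: 7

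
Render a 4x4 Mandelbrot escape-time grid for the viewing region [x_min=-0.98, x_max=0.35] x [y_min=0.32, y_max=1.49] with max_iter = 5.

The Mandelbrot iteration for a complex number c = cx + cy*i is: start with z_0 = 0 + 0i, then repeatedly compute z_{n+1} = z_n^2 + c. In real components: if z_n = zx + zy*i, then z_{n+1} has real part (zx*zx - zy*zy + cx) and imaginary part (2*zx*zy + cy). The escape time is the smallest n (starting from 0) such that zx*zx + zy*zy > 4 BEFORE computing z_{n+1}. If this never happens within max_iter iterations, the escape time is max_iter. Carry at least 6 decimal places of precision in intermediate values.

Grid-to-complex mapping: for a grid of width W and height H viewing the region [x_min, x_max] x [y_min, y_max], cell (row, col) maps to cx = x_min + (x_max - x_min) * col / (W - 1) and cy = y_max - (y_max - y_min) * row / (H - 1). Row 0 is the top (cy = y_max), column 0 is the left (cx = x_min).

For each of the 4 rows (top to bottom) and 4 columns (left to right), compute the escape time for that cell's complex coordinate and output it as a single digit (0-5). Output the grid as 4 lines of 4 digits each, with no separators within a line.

Answer: 2222
3352
4555
5555

Derivation:
(row=0, col=0): c = -0.9800 + 1.4900i → escape time 2
(row=0, col=1): c = -0.5367 + 1.4900i → escape time 2
(row=0, col=2): c = -0.0933 + 1.4900i → escape time 2
(row=0, col=3): c = 0.3500 + 1.4900i → escape time 2
(row=1, col=0): c = -0.9800 + 1.1000i → escape time 3
(row=1, col=1): c = -0.5367 + 1.1000i → escape time 3
(row=1, col=2): c = -0.0933 + 1.1000i → escape time 5
(row=1, col=3): c = 0.3500 + 1.1000i → escape time 2
(row=2, col=0): c = -0.9800 + 0.7100i → escape time 4
(row=2, col=1): c = -0.5367 + 0.7100i → escape time 5
(row=2, col=2): c = -0.0933 + 0.7100i → escape time 5
(row=2, col=3): c = 0.3500 + 0.7100i → escape time 5
(row=3, col=0): c = -0.9800 + 0.3200i → escape time 5
(row=3, col=1): c = -0.5367 + 0.3200i → escape time 5
(row=3, col=2): c = -0.0933 + 0.3200i → escape time 5
(row=3, col=3): c = 0.3500 + 0.3200i → escape time 5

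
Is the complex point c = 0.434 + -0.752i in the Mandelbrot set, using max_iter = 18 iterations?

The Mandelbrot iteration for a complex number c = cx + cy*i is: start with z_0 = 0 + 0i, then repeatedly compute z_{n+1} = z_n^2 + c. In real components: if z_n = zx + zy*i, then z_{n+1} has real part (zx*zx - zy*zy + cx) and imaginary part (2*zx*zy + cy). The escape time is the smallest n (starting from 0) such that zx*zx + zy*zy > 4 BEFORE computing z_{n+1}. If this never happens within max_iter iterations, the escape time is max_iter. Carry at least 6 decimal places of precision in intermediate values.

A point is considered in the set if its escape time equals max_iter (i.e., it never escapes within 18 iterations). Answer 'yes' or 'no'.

z_0 = 0 + 0i, c = 0.4340 + -0.7520i
Iter 1: z = 0.4340 + -0.7520i, |z|^2 = 0.7539
Iter 2: z = 0.0569 + -1.4047i, |z|^2 = 1.9765
Iter 3: z = -1.5361 + -0.9117i, |z|^2 = 3.1907
Iter 4: z = 1.9622 + 2.0489i, |z|^2 = 8.0483
Escaped at iteration 4

Answer: no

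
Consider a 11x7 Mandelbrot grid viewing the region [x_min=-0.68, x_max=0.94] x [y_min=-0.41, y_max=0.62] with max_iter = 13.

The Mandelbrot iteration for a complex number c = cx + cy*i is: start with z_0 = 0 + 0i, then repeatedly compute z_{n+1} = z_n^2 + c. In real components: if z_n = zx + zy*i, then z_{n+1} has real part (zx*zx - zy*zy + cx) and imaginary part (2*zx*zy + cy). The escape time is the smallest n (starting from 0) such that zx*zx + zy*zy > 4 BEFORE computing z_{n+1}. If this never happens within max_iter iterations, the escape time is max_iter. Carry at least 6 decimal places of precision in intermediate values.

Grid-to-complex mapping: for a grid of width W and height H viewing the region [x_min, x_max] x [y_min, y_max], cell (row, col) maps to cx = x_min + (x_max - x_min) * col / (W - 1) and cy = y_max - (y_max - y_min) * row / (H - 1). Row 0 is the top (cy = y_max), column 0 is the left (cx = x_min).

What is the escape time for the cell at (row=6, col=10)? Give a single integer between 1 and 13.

z_0 = 0 + 0i, c = 0.9400 + -0.4100i
Iter 1: z = 0.9400 + -0.4100i, |z|^2 = 1.0517
Iter 2: z = 1.6555 + -1.1808i, |z|^2 = 4.1350
Escaped at iteration 2

Answer: 2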